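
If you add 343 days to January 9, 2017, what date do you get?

Jan has 31 days: +23 → Feb 1, 2017 (320 left).
Feb has 28 days: +28 → Mar 1, 2017 (292 left).
Mar has 31 days: +31 → Apr 1, 2017 (261 left).
Apr has 30 days: +30 → May 1, 2017 (231 left).
May has 31 days: +31 → Jun 1, 2017 (200 left).
Jun has 30 days: +30 → Jul 1, 2017 (170 left).
Jul has 31 days: +31 → Aug 1, 2017 (139 left).
Aug has 31 days: +31 → Sep 1, 2017 (108 left).
Sep has 30 days: +30 → Oct 1, 2017 (78 left).
Oct has 31 days: +31 → Nov 1, 2017 (47 left).
Nov has 30 days: +30 → Dec 1, 2017 (17 left).
+17 → Dec 18, 2017.

December 18, 2017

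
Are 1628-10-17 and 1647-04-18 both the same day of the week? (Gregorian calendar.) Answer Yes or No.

From Oct 17, 1628 to Apr 18, 1647 is 6757 days.
6757 mod 7 = 2, so they are different weekdays.
(Oct 17, 1628 is a Tuesday; Apr 18, 1647 is a Thursday.)

No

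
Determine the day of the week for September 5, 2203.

Monday

January 1, 2203 is a Saturday.
Jan 1, 2203 → Feb 1, 2203: 31 days (January has 31).
Feb 1, 2203 → Mar 1, 2203: 28 days (February has 28).
Mar 1, 2203 → Apr 1, 2203: 31 days (March has 31).
Apr 1, 2203 → May 1, 2203: 30 days (April has 30).
May 1, 2203 → Jun 1, 2203: 31 days (May has 31).
Jun 1, 2203 → Jul 1, 2203: 30 days (June has 30).
Jul 1, 2203 → Aug 1, 2203: 31 days (July has 31).
Aug 1, 2203 → Sep 1, 2203: 31 days (August has 31).
Sep 1, 2203 → Sep 5, 2203: 4 days.
Total: 247 days.
247 mod 7 = 2, so Saturday + 2 = Monday.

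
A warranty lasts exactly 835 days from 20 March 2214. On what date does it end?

+365 (one year) → Mar 20, 2215 (470 left).
+366 (one year; includes Feb 29, 2216) → Mar 20, 2216 (104 left).
Mar has 31 days: +12 → Apr 1, 2216 (92 left).
Apr has 30 days: +30 → May 1, 2216 (62 left).
May has 31 days: +31 → Jun 1, 2216 (31 left).
Jun has 30 days: +30 → Jul 1, 2216 (1 left).
+1 → Jul 2, 2216.

July 2, 2216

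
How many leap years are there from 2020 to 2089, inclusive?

18

Multiples of 4 in [2020,2089]: 18.
Of those, multiples of 100: 0 (not leap unless ÷400).
Multiples of 400: 0.
Leap years = 18 − 0 + 0 = 18.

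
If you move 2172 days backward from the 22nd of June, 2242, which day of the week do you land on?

Monday

Jun 22, 2242 is a Wednesday.
2172 mod 7 = 2, so 2172 days before a Wednesday is Wednesday − 2 = Monday.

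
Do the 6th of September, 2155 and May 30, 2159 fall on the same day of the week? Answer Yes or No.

No

From Sep 6, 2155 to May 30, 2159 is 1362 days.
1362 mod 7 = 4, so they are different weekdays.
(Sep 6, 2155 is a Saturday; May 30, 2159 is a Wednesday.)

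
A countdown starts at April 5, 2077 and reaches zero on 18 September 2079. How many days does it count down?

896

Apr 5, 2077 → Apr 5, 2078: 365 days.
Apr 5, 2078 → Apr 5, 2079: 365 days.
Apr 5, 2079 → May 5, 2079: 30 days (April has 30).
May 5, 2079 → Jun 5, 2079: 31 days (May has 31).
Jun 5, 2079 → Jul 5, 2079: 30 days (June has 30).
Jul 5, 2079 → Aug 5, 2079: 31 days (July has 31).
Aug 5, 2079 → Sep 5, 2079: 31 days (August has 31).
Sep 5, 2079 → Sep 18, 2079: 13 days.
Total: 896 days.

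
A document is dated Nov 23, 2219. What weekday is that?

Tuesday

Doomsday rule: the anchor day for the 2200s is Friday. For year 19: 19÷12 = 1 r 7, and 7÷4 = 1, so 1+7+1 = 9.
Friday + 9 ≡ Sunday — that's 2219's doomsday.
In November the doomsday date is Nov 7.
Nov 23 is 16 days after Nov 7; 16 mod 7 = 2, so Sunday + 2 = Tuesday.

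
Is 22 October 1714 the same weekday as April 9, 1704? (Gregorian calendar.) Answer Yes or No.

No

From Apr 9, 1704 to Oct 22, 1714 is 3848 days.
3848 mod 7 = 5, so they are different weekdays.
(Apr 9, 1704 is a Wednesday; Oct 22, 1714 is a Monday.)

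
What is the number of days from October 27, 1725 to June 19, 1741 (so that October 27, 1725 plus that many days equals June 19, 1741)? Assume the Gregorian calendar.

5714

Oct 27, 1725 → Oct 27, 1726: 365 days.
Oct 27, 1726 → Oct 27, 1727: 365 days.
Oct 27, 1727 → Oct 27, 1728: 366 days (Feb 29, 1728 is in that span).
Oct 27, 1728 → Oct 27, 1729: 365 days.
Oct 27, 1729 → Oct 27, 1730: 365 days.
Oct 27, 1730 → Oct 27, 1731: 365 days.
Oct 27, 1731 → Oct 27, 1732: 366 days (Feb 29, 1732 is in that span).
Oct 27, 1732 → Oct 27, 1733: 365 days.
Oct 27, 1733 → Oct 27, 1734: 365 days.
Oct 27, 1734 → Oct 27, 1735: 365 days.
Oct 27, 1735 → Oct 27, 1736: 366 days (Feb 29, 1736 is in that span).
Oct 27, 1736 → Oct 27, 1737: 365 days.
Oct 27, 1737 → Oct 27, 1738: 365 days.
Oct 27, 1738 → Oct 27, 1739: 365 days.
Oct 27, 1739 → Oct 27, 1740: 366 days (Feb 29, 1740 is in that span).
Oct 27, 1740 → Nov 27, 1740: 31 days (October has 31).
Nov 27, 1740 → Dec 27, 1740: 30 days (November has 30).
Dec 27, 1740 → Jan 27, 1741: 31 days (December has 31).
Jan 27, 1741 → Feb 27, 1741: 31 days (January has 31).
Feb 27, 1741 → Mar 27, 1741: 28 days (February has 28).
Mar 27, 1741 → Apr 27, 1741: 31 days (March has 31).
Apr 27, 1741 → May 27, 1741: 30 days (April has 30).
May 27, 1741 → Jun 19, 1741: 23 days.
Total: 5714 days.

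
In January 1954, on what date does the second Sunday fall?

January 1, 1954 is a Friday.
The first Sunday is therefore January 3 (2 days later).
The second Sunday is 3 + 1×7 = January 10.

January 10, 1954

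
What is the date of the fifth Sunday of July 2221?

July 1, 2221 is a Sunday.
The first Sunday is therefore July 1 (same day).
The fifth Sunday is 1 + 4×7 = July 29.

July 29, 2221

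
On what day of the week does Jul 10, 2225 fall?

Doomsday rule: the anchor day for the 2200s is Friday. For year 25: 25÷12 = 2 r 1, and 1÷4 = 0, so 2+1+0 = 3.
Friday + 3 ≡ Monday — that's 2225's doomsday.
In July the doomsday date is Jul 11.
Jul 10 is 1 day before Jul 11; 1 mod 7 = 1, so Monday − 1 = Sunday.

Sunday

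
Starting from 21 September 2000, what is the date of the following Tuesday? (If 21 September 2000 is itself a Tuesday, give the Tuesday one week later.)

Sep 21, 2000 is a Thursday.
From Thursday to the next Tuesday is 5 days.
Sep 21, 2000 + 5 = Sep 26, 2000.

September 26, 2000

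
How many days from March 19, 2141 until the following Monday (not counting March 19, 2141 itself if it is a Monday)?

Mar 19, 2141 is a Sunday.
From Sunday to the next Monday is 1 day.

1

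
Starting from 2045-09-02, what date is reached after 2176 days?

August 18, 2051

+365 (one year) → Sep 2, 2046 (1811 left).
+365 (one year) → Sep 2, 2047 (1446 left).
+366 (one year; includes Feb 29, 2048) → Sep 2, 2048 (1080 left).
+365 (one year) → Sep 2, 2049 (715 left).
+365 (one year) → Sep 2, 2050 (350 left).
Sep has 30 days: +29 → Oct 1, 2050 (321 left).
Oct has 31 days: +31 → Nov 1, 2050 (290 left).
Nov has 30 days: +30 → Dec 1, 2050 (260 left).
Dec has 31 days: +31 → Jan 1, 2051 (229 left).
Jan has 31 days: +31 → Feb 1, 2051 (198 left).
Feb has 28 days: +28 → Mar 1, 2051 (170 left).
Mar has 31 days: +31 → Apr 1, 2051 (139 left).
Apr has 30 days: +30 → May 1, 2051 (109 left).
May has 31 days: +31 → Jun 1, 2051 (78 left).
Jun has 30 days: +30 → Jul 1, 2051 (48 left).
Jul has 31 days: +31 → Aug 1, 2051 (17 left).
+17 → Aug 18, 2051.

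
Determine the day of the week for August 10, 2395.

Thursday

Doomsday rule: the anchor day for the 2300s is Wednesday. For year 95: 95÷12 = 7 r 11, and 11÷4 = 2, so 7+11+2 = 20.
Wednesday + 20 ≡ Tuesday — that's 2395's doomsday.
In August the doomsday date is Aug 8.
Aug 10 is 2 days after Aug 8; 2 mod 7 = 2, so Tuesday + 2 = Thursday.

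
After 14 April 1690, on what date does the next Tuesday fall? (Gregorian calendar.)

April 18, 1690

Apr 14, 1690 is a Friday.
From Friday to the next Tuesday is 4 days.
Apr 14, 1690 + 4 = Apr 18, 1690.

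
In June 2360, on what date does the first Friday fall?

June 3, 2360

June 1, 2360 is a Wednesday.
The first Friday is therefore June 3 (2 days later).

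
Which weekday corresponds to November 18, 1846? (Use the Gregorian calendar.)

January 1, 1846 is a Thursday.
Jan 1, 1846 → Feb 1, 1846: 31 days (January has 31).
Feb 1, 1846 → Mar 1, 1846: 28 days (February has 28).
Mar 1, 1846 → Apr 1, 1846: 31 days (March has 31).
Apr 1, 1846 → May 1, 1846: 30 days (April has 30).
May 1, 1846 → Jun 1, 1846: 31 days (May has 31).
Jun 1, 1846 → Jul 1, 1846: 30 days (June has 30).
Jul 1, 1846 → Aug 1, 1846: 31 days (July has 31).
Aug 1, 1846 → Sep 1, 1846: 31 days (August has 31).
Sep 1, 1846 → Oct 1, 1846: 30 days (September has 30).
Oct 1, 1846 → Nov 1, 1846: 31 days (October has 31).
Nov 1, 1846 → Nov 18, 1846: 17 days.
Total: 321 days.
321 mod 7 = 6, so Thursday + 6 = Wednesday.

Wednesday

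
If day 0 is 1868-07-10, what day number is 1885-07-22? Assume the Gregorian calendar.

6221

Jul 10, 1868 → Jul 10, 1869: 365 days.
Jul 10, 1869 → Jul 10, 1870: 365 days.
Jul 10, 1870 → Jul 10, 1871: 365 days.
Jul 10, 1871 → Jul 10, 1872: 366 days (Feb 29, 1872 is in that span).
Jul 10, 1872 → Jul 10, 1873: 365 days.
Jul 10, 1873 → Jul 10, 1874: 365 days.
Jul 10, 1874 → Jul 10, 1875: 365 days.
Jul 10, 1875 → Jul 10, 1876: 366 days (Feb 29, 1876 is in that span).
Jul 10, 1876 → Jul 10, 1877: 365 days.
Jul 10, 1877 → Jul 10, 1878: 365 days.
Jul 10, 1878 → Jul 10, 1879: 365 days.
Jul 10, 1879 → Jul 10, 1880: 366 days (Feb 29, 1880 is in that span).
Jul 10, 1880 → Jul 10, 1881: 365 days.
Jul 10, 1881 → Jul 10, 1882: 365 days.
Jul 10, 1882 → Jul 10, 1883: 365 days.
Jul 10, 1883 → Jul 10, 1884: 366 days (Feb 29, 1884 is in that span).
Jul 10, 1884 → Aug 10, 1884: 31 days (July has 31).
Aug 10, 1884 → Sep 10, 1884: 31 days (August has 31).
Sep 10, 1884 → Oct 10, 1884: 30 days (September has 30).
Oct 10, 1884 → Nov 10, 1884: 31 days (October has 31).
Nov 10, 1884 → Dec 10, 1884: 30 days (November has 30).
Dec 10, 1884 → Jan 10, 1885: 31 days (December has 31).
Jan 10, 1885 → Feb 10, 1885: 31 days (January has 31).
Feb 10, 1885 → Mar 10, 1885: 28 days (February has 28).
Mar 10, 1885 → Apr 10, 1885: 31 days (March has 31).
Apr 10, 1885 → May 10, 1885: 30 days (April has 30).
May 10, 1885 → Jun 10, 1885: 31 days (May has 31).
Jun 10, 1885 → Jul 10, 1885: 30 days (June has 30).
Jul 10, 1885 → Jul 22, 1885: 12 days.
Total: 6221 days.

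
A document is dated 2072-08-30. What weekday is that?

Tuesday

Doomsday rule: the anchor day for the 2000s is Tuesday. For year 72: 72÷12 = 6 r 0, and 0÷4 = 0, so 6+0+0 = 6.
Tuesday + 6 ≡ Monday — that's 2072's doomsday.
In August the doomsday date is Aug 8.
Aug 30 is 22 days after Aug 8; 22 mod 7 = 1, so Monday + 1 = Tuesday.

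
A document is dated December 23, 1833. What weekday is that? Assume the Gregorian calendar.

Doomsday rule: the anchor day for the 1800s is Friday. For year 33: 33÷12 = 2 r 9, and 9÷4 = 2, so 2+9+2 = 13.
Friday + 13 ≡ Thursday — that's 1833's doomsday.
In December the doomsday date is Dec 12.
Dec 23 is 11 days after Dec 12; 11 mod 7 = 4, so Thursday + 4 = Monday.

Monday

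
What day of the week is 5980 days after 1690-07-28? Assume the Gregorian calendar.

First find the weekday of Jul 28, 1690. Doomsday rule: the anchor day for the 1600s is Tuesday. For year 90: 90÷12 = 7 r 6, and 6÷4 = 1, so 7+6+1 = 14.
Tuesday + 14 ≡ Tuesday — that's 1690's doomsday.
In July the doomsday date is Jul 11.
Jul 28 is 17 days after Jul 11; 17 mod 7 = 3, so Tuesday + 3 = Friday.
5980 mod 7 = 2, so 5980 days after a Friday is Friday + 2 = Sunday.

Sunday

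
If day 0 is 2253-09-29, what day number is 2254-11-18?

Sep 29, 2253 → Sep 29, 2254: 365 days.
Sep 29, 2254 → Oct 29, 2254: 30 days (September has 30).
Oct 29, 2254 → Nov 18, 2254: 20 days.
Total: 415 days.

415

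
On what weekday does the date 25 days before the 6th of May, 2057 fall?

May 6, 2057 is a Sunday.
25 mod 7 = 4, so 25 days before a Sunday is Sunday − 4 = Wednesday.

Wednesday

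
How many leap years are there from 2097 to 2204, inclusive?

25

Multiples of 4 in [2097,2204]: 27.
Of those, multiples of 100: 2 (not leap unless ÷400).
Multiples of 400: 0.
Leap years = 27 − 2 + 0 = 25.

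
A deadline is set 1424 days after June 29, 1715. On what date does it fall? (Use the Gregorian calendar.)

+366 (one year; includes Feb 29, 1716) → Jun 29, 1716 (1058 left).
+365 (one year) → Jun 29, 1717 (693 left).
+365 (one year) → Jun 29, 1718 (328 left).
Jun has 30 days: +2 → Jul 1, 1718 (326 left).
Jul has 31 days: +31 → Aug 1, 1718 (295 left).
Aug has 31 days: +31 → Sep 1, 1718 (264 left).
Sep has 30 days: +30 → Oct 1, 1718 (234 left).
Oct has 31 days: +31 → Nov 1, 1718 (203 left).
Nov has 30 days: +30 → Dec 1, 1718 (173 left).
Dec has 31 days: +31 → Jan 1, 1719 (142 left).
Jan has 31 days: +31 → Feb 1, 1719 (111 left).
Feb has 28 days: +28 → Mar 1, 1719 (83 left).
Mar has 31 days: +31 → Apr 1, 1719 (52 left).
Apr has 30 days: +30 → May 1, 1719 (22 left).
+22 → May 23, 1719.

May 23, 1719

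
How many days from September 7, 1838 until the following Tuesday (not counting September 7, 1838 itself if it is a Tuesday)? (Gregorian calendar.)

Sep 7, 1838 is a Friday.
From Friday to the next Tuesday is 4 days.

4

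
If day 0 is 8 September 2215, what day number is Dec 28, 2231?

5955

Sep 8, 2215 → Sep 8, 2216: 366 days (Feb 29, 2216 is in that span).
Sep 8, 2216 → Sep 8, 2217: 365 days.
Sep 8, 2217 → Sep 8, 2218: 365 days.
Sep 8, 2218 → Sep 8, 2219: 365 days.
Sep 8, 2219 → Sep 8, 2220: 366 days (Feb 29, 2220 is in that span).
Sep 8, 2220 → Sep 8, 2221: 365 days.
Sep 8, 2221 → Sep 8, 2222: 365 days.
Sep 8, 2222 → Sep 8, 2223: 365 days.
Sep 8, 2223 → Sep 8, 2224: 366 days (Feb 29, 2224 is in that span).
Sep 8, 2224 → Sep 8, 2225: 365 days.
Sep 8, 2225 → Sep 8, 2226: 365 days.
Sep 8, 2226 → Sep 8, 2227: 365 days.
Sep 8, 2227 → Sep 8, 2228: 366 days (Feb 29, 2228 is in that span).
Sep 8, 2228 → Sep 8, 2229: 365 days.
Sep 8, 2229 → Sep 8, 2230: 365 days.
Sep 8, 2230 → Sep 8, 2231: 365 days.
Sep 8, 2231 → Oct 8, 2231: 30 days (September has 30).
Oct 8, 2231 → Nov 8, 2231: 31 days (October has 31).
Nov 8, 2231 → Dec 8, 2231: 30 days (November has 30).
Dec 8, 2231 → Dec 28, 2231: 20 days.
Total: 5955 days.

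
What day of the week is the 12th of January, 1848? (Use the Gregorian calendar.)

Doomsday rule: the anchor day for the 1800s is Friday. For year 48: 48÷12 = 4 r 0, and 0÷4 = 0, so 4+0+0 = 4.
Friday + 4 ≡ Tuesday — that's 1848's doomsday.
In January the doomsday date is Jan 4 (1848 is a leap year (divisible by 4)).
Jan 12 is 8 days after Jan 4; 8 mod 7 = 1, so Tuesday + 1 = Wednesday.

Wednesday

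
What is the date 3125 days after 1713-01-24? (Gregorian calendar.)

August 15, 1721

+365 (one year) → Jan 24, 1714 (2760 left).
+365 (one year) → Jan 24, 1715 (2395 left).
+365 (one year) → Jan 24, 1716 (2030 left).
+366 (one year; includes Feb 29, 1716) → Jan 24, 1717 (1664 left).
+365 (one year) → Jan 24, 1718 (1299 left).
+365 (one year) → Jan 24, 1719 (934 left).
+365 (one year) → Jan 24, 1720 (569 left).
+366 (one year; includes Feb 29, 1720) → Jan 24, 1721 (203 left).
Jan has 31 days: +8 → Feb 1, 1721 (195 left).
Feb has 28 days: +28 → Mar 1, 1721 (167 left).
Mar has 31 days: +31 → Apr 1, 1721 (136 left).
Apr has 30 days: +30 → May 1, 1721 (106 left).
May has 31 days: +31 → Jun 1, 1721 (75 left).
Jun has 30 days: +30 → Jul 1, 1721 (45 left).
Jul has 31 days: +31 → Aug 1, 1721 (14 left).
+14 → Aug 15, 1721.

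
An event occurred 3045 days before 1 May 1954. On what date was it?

−365 (one year) → May 1, 1953 (2680 left).
−365 (one year) → May 1, 1952 (2315 left).
−366 (one year; includes Feb 29, 1952) → May 1, 1951 (1949 left).
−365 (one year) → May 1, 1950 (1584 left).
−365 (one year) → May 1, 1949 (1219 left).
−365 (one year) → May 1, 1948 (854 left).
−366 (one year; includes Feb 29, 1948) → May 1, 1947 (488 left).
−365 (one year) → May 1, 1946 (123 left).
−1 → Apr 30, 1946 (end of Apr, 30 days; 122 left).
−30 → Mar 31, 1946 (end of Mar, 31 days; 92 left).
−31 → Feb 28, 1946 (end of Feb, 28 days; 61 left).
−28 → Jan 31, 1946 (end of Jan, 31 days; 33 left).
−31 → Dec 31, 1945 (end of Dec, 31 days; 2 left).
−2 → Dec 29, 1945.

December 29, 1945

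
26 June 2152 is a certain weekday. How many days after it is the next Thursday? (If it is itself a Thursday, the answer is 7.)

Jun 26, 2152 is a Monday.
From Monday to the next Thursday is 3 days.

3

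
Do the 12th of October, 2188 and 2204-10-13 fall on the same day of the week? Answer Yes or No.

From Oct 12, 2188 to Oct 13, 2204 is 5844 days.
5844 mod 7 = 6, so they are different weekdays.
(Oct 12, 2188 is a Sunday; Oct 13, 2204 is a Saturday.)

No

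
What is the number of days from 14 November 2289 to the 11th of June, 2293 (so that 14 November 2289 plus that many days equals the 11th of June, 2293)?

Nov 14, 2289 → Nov 14, 2290: 365 days.
Nov 14, 2290 → Nov 14, 2291: 365 days.
Nov 14, 2291 → Nov 14, 2292: 366 days (Feb 29, 2292 is in that span).
Nov 14, 2292 → Dec 14, 2292: 30 days (November has 30).
Dec 14, 2292 → Jan 14, 2293: 31 days (December has 31).
Jan 14, 2293 → Feb 14, 2293: 31 days (January has 31).
Feb 14, 2293 → Mar 14, 2293: 28 days (February has 28).
Mar 14, 2293 → Apr 14, 2293: 31 days (March has 31).
Apr 14, 2293 → May 14, 2293: 30 days (April has 30).
May 14, 2293 → Jun 11, 2293: 28 days.
Total: 1305 days.

1305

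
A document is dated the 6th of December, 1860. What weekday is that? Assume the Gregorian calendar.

Thursday

Doomsday rule: the anchor day for the 1800s is Friday. For year 60: 60÷12 = 5 r 0, and 0÷4 = 0, so 5+0+0 = 5.
Friday + 5 ≡ Wednesday — that's 1860's doomsday.
In December the doomsday date is Dec 12.
Dec 6 is 6 days before Dec 12; 6 mod 7 = 6, so Wednesday − 6 = Thursday.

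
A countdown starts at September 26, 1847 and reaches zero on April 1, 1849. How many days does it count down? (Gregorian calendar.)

Sep 26, 1847 → Sep 26, 1848: 366 days (Feb 29, 1848 is in that span).
Sep 26, 1848 → Oct 26, 1848: 30 days (September has 30).
Oct 26, 1848 → Nov 26, 1848: 31 days (October has 31).
Nov 26, 1848 → Dec 26, 1848: 30 days (November has 30).
Dec 26, 1848 → Jan 26, 1849: 31 days (December has 31).
Jan 26, 1849 → Feb 26, 1849: 31 days (January has 31).
Feb 26, 1849 → Mar 26, 1849: 28 days (February has 28).
Mar 26, 1849 → Apr 1, 1849: 6 days.
Total: 553 days.

553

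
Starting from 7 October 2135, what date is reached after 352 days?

Oct has 31 days: +25 → Nov 1, 2135 (327 left).
Nov has 30 days: +30 → Dec 1, 2135 (297 left).
Dec has 31 days: +31 → Jan 1, 2136 (266 left).
Jan has 31 days: +31 → Feb 1, 2136 (235 left).
Feb has 29 days: +29 → Mar 1, 2136 (206 left).
Mar has 31 days: +31 → Apr 1, 2136 (175 left).
Apr has 30 days: +30 → May 1, 2136 (145 left).
May has 31 days: +31 → Jun 1, 2136 (114 left).
Jun has 30 days: +30 → Jul 1, 2136 (84 left).
Jul has 31 days: +31 → Aug 1, 2136 (53 left).
Aug has 31 days: +31 → Sep 1, 2136 (22 left).
+22 → Sep 23, 2136.

September 23, 2136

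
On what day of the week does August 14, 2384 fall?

Doomsday rule: the anchor day for the 2300s is Wednesday. For year 84: 84÷12 = 7 r 0, and 0÷4 = 0, so 7+0+0 = 7.
Wednesday + 7 ≡ Wednesday — that's 2384's doomsday.
In August the doomsday date is Aug 8.
Aug 14 is 6 days after Aug 8; 6 mod 7 = 6, so Wednesday + 6 = Tuesday.

Tuesday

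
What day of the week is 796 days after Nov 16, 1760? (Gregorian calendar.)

First find the weekday of Nov 16, 1760. Doomsday rule: the anchor day for the 1700s is Sunday. For year 60: 60÷12 = 5 r 0, and 0÷4 = 0, so 5+0+0 = 5.
Sunday + 5 ≡ Friday — that's 1760's doomsday.
In November the doomsday date is Nov 7.
Nov 16 is 9 days after Nov 7; 9 mod 7 = 2, so Friday + 2 = Sunday.
796 mod 7 = 5, so 796 days after a Sunday is Sunday + 5 = Friday.

Friday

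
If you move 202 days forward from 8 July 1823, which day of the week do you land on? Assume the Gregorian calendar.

Monday

Jul 8, 1823 is a Tuesday.
202 mod 7 = 6, so 202 days after a Tuesday is Tuesday + 6 = Monday.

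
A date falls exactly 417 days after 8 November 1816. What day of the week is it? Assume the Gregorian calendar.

Tuesday

Nov 8, 1816 is a Friday.
417 mod 7 = 4, so 417 days after a Friday is Friday + 4 = Tuesday.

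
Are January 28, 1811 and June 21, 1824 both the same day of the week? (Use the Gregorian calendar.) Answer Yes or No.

From Jan 28, 1811 to Jun 21, 1824 is 4893 days.
4893 mod 7 = 0, so they are the same weekday.
(Jan 28, 1811 is a Monday; Jun 21, 1824 is a Monday.)

Yes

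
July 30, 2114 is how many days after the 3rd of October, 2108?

2126

Oct 3, 2108 → Oct 3, 2109: 365 days.
Oct 3, 2109 → Oct 3, 2110: 365 days.
Oct 3, 2110 → Oct 3, 2111: 365 days.
Oct 3, 2111 → Oct 3, 2112: 366 days (Feb 29, 2112 is in that span).
Oct 3, 2112 → Oct 3, 2113: 365 days.
Oct 3, 2113 → Nov 3, 2113: 31 days (October has 31).
Nov 3, 2113 → Dec 3, 2113: 30 days (November has 30).
Dec 3, 2113 → Jan 3, 2114: 31 days (December has 31).
Jan 3, 2114 → Feb 3, 2114: 31 days (January has 31).
Feb 3, 2114 → Mar 3, 2114: 28 days (February has 28).
Mar 3, 2114 → Apr 3, 2114: 31 days (March has 31).
Apr 3, 2114 → May 3, 2114: 30 days (April has 30).
May 3, 2114 → Jun 3, 2114: 31 days (May has 31).
Jun 3, 2114 → Jul 3, 2114: 30 days (June has 30).
Jul 3, 2114 → Jul 30, 2114: 27 days.
Total: 2126 days.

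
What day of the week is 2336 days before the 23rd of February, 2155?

Tuesday

First find the weekday of Feb 23, 2155. Doomsday rule: the anchor day for the 2100s is Sunday. For year 55: 55÷12 = 4 r 7, and 7÷4 = 1, so 4+7+1 = 12.
Sunday + 12 ≡ Friday — that's 2155's doomsday.
In February the doomsday date is Feb 28 (2155 is not a leap year).
Feb 23 is 5 days before Feb 28; 5 mod 7 = 5, so Friday − 5 = Sunday.
2336 mod 7 = 5, so 2336 days before a Sunday is Sunday − 5 = Tuesday.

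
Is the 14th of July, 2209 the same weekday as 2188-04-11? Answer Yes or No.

From Apr 11, 2188 to Jul 14, 2209 is 7763 days.
7763 mod 7 = 0, so they are the same weekday.
(Apr 11, 2188 is a Friday; Jul 14, 2209 is a Friday.)

Yes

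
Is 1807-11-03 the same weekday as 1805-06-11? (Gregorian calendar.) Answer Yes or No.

Yes

From Jun 11, 1805 to Nov 3, 1807 is 875 days.
875 mod 7 = 0, so they are the same weekday.
(Jun 11, 1805 is a Tuesday; Nov 3, 1807 is a Tuesday.)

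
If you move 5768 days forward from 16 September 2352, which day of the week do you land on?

Sep 16, 2352 is a Tuesday.
5768 mod 7 = 0, so 5768 days after a Tuesday is Tuesday + 0 = Tuesday.

Tuesday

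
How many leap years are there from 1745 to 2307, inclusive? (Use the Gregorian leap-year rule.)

135

Multiples of 4 in [1745,2307]: 140.
Of those, multiples of 100: 6 (not leap unless ÷400).
Multiples of 400: 1.
Leap years = 140 − 6 + 1 = 135.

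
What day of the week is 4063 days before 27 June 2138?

First find the weekday of Jun 27, 2138. Doomsday rule: the anchor day for the 2100s is Sunday. For year 38: 38÷12 = 3 r 2, and 2÷4 = 0, so 3+2+0 = 5.
Sunday + 5 ≡ Friday — that's 2138's doomsday.
In June the doomsday date is Jun 6.
Jun 27 is 21 days after Jun 6; 21 mod 7 = 0, so Friday + 0 = Friday.
4063 mod 7 = 3, so 4063 days before a Friday is Friday − 3 = Tuesday.

Tuesday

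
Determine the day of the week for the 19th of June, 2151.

Doomsday rule: the anchor day for the 2100s is Sunday. For year 51: 51÷12 = 4 r 3, and 3÷4 = 0, so 4+3+0 = 7.
Sunday + 7 ≡ Sunday — that's 2151's doomsday.
In June the doomsday date is Jun 6.
Jun 19 is 13 days after Jun 6; 13 mod 7 = 6, so Sunday + 6 = Saturday.

Saturday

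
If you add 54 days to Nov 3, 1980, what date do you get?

December 27, 1980

Nov has 30 days: +28 → Dec 1, 1980 (26 left).
+26 → Dec 27, 1980.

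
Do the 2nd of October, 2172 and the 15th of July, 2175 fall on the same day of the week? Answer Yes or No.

No

From Oct 2, 2172 to Jul 15, 2175 is 1016 days.
1016 mod 7 = 1, so they are different weekdays.
(Oct 2, 2172 is a Friday; Jul 15, 2175 is a Saturday.)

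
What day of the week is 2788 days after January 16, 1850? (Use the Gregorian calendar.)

Friday

Jan 16, 1850 is a Wednesday.
2788 mod 7 = 2, so 2788 days after a Wednesday is Wednesday + 2 = Friday.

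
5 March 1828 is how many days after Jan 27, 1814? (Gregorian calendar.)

Jan 27, 1814 → Jan 27, 1815: 365 days.
Jan 27, 1815 → Jan 27, 1816: 365 days.
Jan 27, 1816 → Jan 27, 1817: 366 days (Feb 29, 1816 is in that span).
Jan 27, 1817 → Jan 27, 1818: 365 days.
Jan 27, 1818 → Jan 27, 1819: 365 days.
Jan 27, 1819 → Jan 27, 1820: 365 days.
Jan 27, 1820 → Jan 27, 1821: 366 days (Feb 29, 1820 is in that span).
Jan 27, 1821 → Jan 27, 1822: 365 days.
Jan 27, 1822 → Jan 27, 1823: 365 days.
Jan 27, 1823 → Jan 27, 1824: 365 days.
Jan 27, 1824 → Jan 27, 1825: 366 days (Feb 29, 1824 is in that span).
Jan 27, 1825 → Jan 27, 1826: 365 days.
Jan 27, 1826 → Jan 27, 1827: 365 days.
Jan 27, 1827 → Jan 27, 1828: 365 days.
Jan 27, 1828 → Feb 27, 1828: 31 days (January has 31).
Feb 27, 1828 → Mar 5, 1828: 7 days.
Total: 5151 days.

5151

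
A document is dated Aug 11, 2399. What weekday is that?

Wednesday

Doomsday rule: the anchor day for the 2300s is Wednesday. For year 99: 99÷12 = 8 r 3, and 3÷4 = 0, so 8+3+0 = 11.
Wednesday + 11 ≡ Sunday — that's 2399's doomsday.
In August the doomsday date is Aug 8.
Aug 11 is 3 days after Aug 8; 3 mod 7 = 3, so Sunday + 3 = Wednesday.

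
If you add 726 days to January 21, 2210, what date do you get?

January 17, 2212

+365 (one year) → Jan 21, 2211 (361 left).
Jan has 31 days: +11 → Feb 1, 2211 (350 left).
Feb has 28 days: +28 → Mar 1, 2211 (322 left).
Mar has 31 days: +31 → Apr 1, 2211 (291 left).
Apr has 30 days: +30 → May 1, 2211 (261 left).
May has 31 days: +31 → Jun 1, 2211 (230 left).
Jun has 30 days: +30 → Jul 1, 2211 (200 left).
Jul has 31 days: +31 → Aug 1, 2211 (169 left).
Aug has 31 days: +31 → Sep 1, 2211 (138 left).
Sep has 30 days: +30 → Oct 1, 2211 (108 left).
Oct has 31 days: +31 → Nov 1, 2211 (77 left).
Nov has 30 days: +30 → Dec 1, 2211 (47 left).
Dec has 31 days: +31 → Jan 1, 2212 (16 left).
+16 → Jan 17, 2212.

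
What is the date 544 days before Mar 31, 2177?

−365 (one year) → Mar 31, 2176 (179 left).
−31 → Feb 29, 2176 (end of Feb, 29 days; 148 left).
−29 → Jan 31, 2176 (end of Jan, 31 days; 119 left).
−31 → Dec 31, 2175 (end of Dec, 31 days; 88 left).
−31 → Nov 30, 2175 (end of Nov, 30 days; 57 left).
−30 → Oct 31, 2175 (end of Oct, 31 days; 27 left).
−27 → Oct 4, 2175.

October 4, 2175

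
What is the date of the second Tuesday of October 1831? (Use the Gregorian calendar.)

October 1, 1831 is a Saturday.
The first Tuesday is therefore October 4 (3 days later).
The second Tuesday is 4 + 1×7 = October 11.

October 11, 1831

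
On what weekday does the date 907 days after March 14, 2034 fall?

Mar 14, 2034 is a Tuesday.
907 mod 7 = 4, so 907 days after a Tuesday is Tuesday + 4 = Saturday.

Saturday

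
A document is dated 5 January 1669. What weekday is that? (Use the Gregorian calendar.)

Doomsday rule: the anchor day for the 1600s is Tuesday. For year 69: 69÷12 = 5 r 9, and 9÷4 = 2, so 5+9+2 = 16.
Tuesday + 16 ≡ Thursday — that's 1669's doomsday.
In January the doomsday date is Jan 3 (1669 is not a leap year).
Jan 5 is 2 days after Jan 3; 2 mod 7 = 2, so Thursday + 2 = Saturday.

Saturday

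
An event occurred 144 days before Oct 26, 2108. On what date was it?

−26 → Sep 30, 2108 (end of Sep, 30 days; 118 left).
−30 → Aug 31, 2108 (end of Aug, 31 days; 88 left).
−31 → Jul 31, 2108 (end of Jul, 31 days; 57 left).
−31 → Jun 30, 2108 (end of Jun, 30 days; 26 left).
−26 → Jun 4, 2108.

June 4, 2108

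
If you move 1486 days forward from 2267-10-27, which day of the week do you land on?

First find the weekday of Oct 27, 2267. Doomsday rule: the anchor day for the 2200s is Friday. For year 67: 67÷12 = 5 r 7, and 7÷4 = 1, so 5+7+1 = 13.
Friday + 13 ≡ Thursday — that's 2267's doomsday.
In October the doomsday date is Oct 10.
Oct 27 is 17 days after Oct 10; 17 mod 7 = 3, so Thursday + 3 = Sunday.
1486 mod 7 = 2, so 1486 days after a Sunday is Sunday + 2 = Tuesday.

Tuesday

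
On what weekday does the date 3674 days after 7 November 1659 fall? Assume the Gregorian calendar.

Nov 7, 1659 is a Friday.
3674 mod 7 = 6, so 3674 days after a Friday is Friday + 6 = Thursday.

Thursday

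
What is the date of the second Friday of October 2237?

October 1, 2237 is a Sunday.
The first Friday is therefore October 6 (5 days later).
The second Friday is 6 + 1×7 = October 13.

October 13, 2237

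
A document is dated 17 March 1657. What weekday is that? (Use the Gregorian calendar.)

Doomsday rule: the anchor day for the 1600s is Tuesday. For year 57: 57÷12 = 4 r 9, and 9÷4 = 2, so 4+9+2 = 15.
Tuesday + 15 ≡ Wednesday — that's 1657's doomsday.
In March the doomsday date is Mar 14.
Mar 17 is 3 days after Mar 14; 3 mod 7 = 3, so Wednesday + 3 = Saturday.

Saturday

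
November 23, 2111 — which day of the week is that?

January 1, 2111 is a Thursday.
Jan 1, 2111 → Feb 1, 2111: 31 days (January has 31).
Feb 1, 2111 → Mar 1, 2111: 28 days (February has 28).
Mar 1, 2111 → Apr 1, 2111: 31 days (March has 31).
Apr 1, 2111 → May 1, 2111: 30 days (April has 30).
May 1, 2111 → Jun 1, 2111: 31 days (May has 31).
Jun 1, 2111 → Jul 1, 2111: 30 days (June has 30).
Jul 1, 2111 → Aug 1, 2111: 31 days (July has 31).
Aug 1, 2111 → Sep 1, 2111: 31 days (August has 31).
Sep 1, 2111 → Oct 1, 2111: 30 days (September has 30).
Oct 1, 2111 → Nov 1, 2111: 31 days (October has 31).
Nov 1, 2111 → Nov 23, 2111: 22 days.
Total: 326 days.
326 mod 7 = 4, so Thursday + 4 = Monday.

Monday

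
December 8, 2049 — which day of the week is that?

Wednesday

Doomsday rule: the anchor day for the 2000s is Tuesday. For year 49: 49÷12 = 4 r 1, and 1÷4 = 0, so 4+1+0 = 5.
Tuesday + 5 ≡ Sunday — that's 2049's doomsday.
In December the doomsday date is Dec 12.
Dec 8 is 4 days before Dec 12; 4 mod 7 = 4, so Sunday − 4 = Wednesday.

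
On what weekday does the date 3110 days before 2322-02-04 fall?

First find the weekday of Feb 4, 2322. Doomsday rule: the anchor day for the 2300s is Wednesday. For year 22: 22÷12 = 1 r 10, and 10÷4 = 2, so 1+10+2 = 13.
Wednesday + 13 ≡ Tuesday — that's 2322's doomsday.
In February the doomsday date is Feb 28 (2322 is not a leap year).
Feb 4 is 24 days before Feb 28; 24 mod 7 = 3, so Tuesday − 3 = Saturday.
3110 mod 7 = 2, so 3110 days before a Saturday is Saturday − 2 = Thursday.

Thursday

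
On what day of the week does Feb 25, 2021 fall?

Thursday

January 1, 2021 is a Friday.
Jan 1, 2021 → Feb 1, 2021: 31 days (January has 31).
Feb 1, 2021 → Feb 25, 2021: 24 days.
Total: 55 days.
55 mod 7 = 6, so Friday + 6 = Thursday.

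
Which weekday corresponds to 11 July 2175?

Tuesday

Doomsday rule: the anchor day for the 2100s is Sunday. For year 75: 75÷12 = 6 r 3, and 3÷4 = 0, so 6+3+0 = 9.
Sunday + 9 ≡ Tuesday — that's 2175's doomsday.
In July the doomsday date is Jul 11.
Jul 11 is the doomsday itself: Tuesday.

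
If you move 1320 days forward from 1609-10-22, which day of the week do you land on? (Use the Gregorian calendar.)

Oct 22, 1609 is a Thursday.
1320 mod 7 = 4, so 1320 days after a Thursday is Thursday + 4 = Monday.

Monday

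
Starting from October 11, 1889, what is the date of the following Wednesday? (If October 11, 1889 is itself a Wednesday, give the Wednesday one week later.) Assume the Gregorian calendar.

October 16, 1889

Oct 11, 1889 is a Friday.
From Friday to the next Wednesday is 5 days.
Oct 11, 1889 + 5 = Oct 16, 1889.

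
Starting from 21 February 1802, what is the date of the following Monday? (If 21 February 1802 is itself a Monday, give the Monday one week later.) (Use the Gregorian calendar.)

February 22, 1802

Feb 21, 1802 is a Sunday.
From Sunday to the next Monday is 1 day.
Feb 21, 1802 + 1 = Feb 22, 1802.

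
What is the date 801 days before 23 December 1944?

October 14, 1942

−366 (one year; includes Feb 29, 1944) → Dec 23, 1943 (435 left).
−365 (one year) → Dec 23, 1942 (70 left).
−23 → Nov 30, 1942 (end of Nov, 30 days; 47 left).
−30 → Oct 31, 1942 (end of Oct, 31 days; 17 left).
−17 → Oct 14, 1942.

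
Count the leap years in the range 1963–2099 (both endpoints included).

34

Multiples of 4 in [1963,2099]: 34.
Of those, multiples of 100: 1 (not leap unless ÷400).
Multiples of 400: 1.
Leap years = 34 − 1 + 1 = 34.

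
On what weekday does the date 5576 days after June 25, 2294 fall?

Friday

Jun 25, 2294 is a Monday.
5576 mod 7 = 4, so 5576 days after a Monday is Monday + 4 = Friday.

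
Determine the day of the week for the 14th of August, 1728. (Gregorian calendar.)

Doomsday rule: the anchor day for the 1700s is Sunday. For year 28: 28÷12 = 2 r 4, and 4÷4 = 1, so 2+4+1 = 7.
Sunday + 7 ≡ Sunday — that's 1728's doomsday.
In August the doomsday date is Aug 8.
Aug 14 is 6 days after Aug 8; 6 mod 7 = 6, so Sunday + 6 = Saturday.

Saturday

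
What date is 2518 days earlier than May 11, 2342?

−365 (one year) → May 11, 2341 (2153 left).
−365 (one year) → May 11, 2340 (1788 left).
−366 (one year; includes Feb 29, 2340) → May 11, 2339 (1422 left).
−365 (one year) → May 11, 2338 (1057 left).
−365 (one year) → May 11, 2337 (692 left).
−365 (one year) → May 11, 2336 (327 left).
−11 → Apr 30, 2336 (end of Apr, 30 days; 316 left).
−30 → Mar 31, 2336 (end of Mar, 31 days; 286 left).
−31 → Feb 29, 2336 (end of Feb, 29 days; 255 left).
−29 → Jan 31, 2336 (end of Jan, 31 days; 226 left).
−31 → Dec 31, 2335 (end of Dec, 31 days; 195 left).
−31 → Nov 30, 2335 (end of Nov, 30 days; 164 left).
−30 → Oct 31, 2335 (end of Oct, 31 days; 134 left).
−31 → Sep 30, 2335 (end of Sep, 30 days; 103 left).
−30 → Aug 31, 2335 (end of Aug, 31 days; 73 left).
−31 → Jul 31, 2335 (end of Jul, 31 days; 42 left).
−31 → Jun 30, 2335 (end of Jun, 30 days; 11 left).
−11 → Jun 19, 2335.

June 19, 2335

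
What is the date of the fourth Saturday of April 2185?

April 23, 2185

April 1, 2185 is a Friday.
The first Saturday is therefore April 2 (1 days later).
The fourth Saturday is 2 + 3×7 = April 23.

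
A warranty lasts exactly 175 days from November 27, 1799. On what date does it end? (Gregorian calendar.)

Nov has 30 days: +4 → Dec 1, 1799 (171 left).
Dec has 31 days: +31 → Jan 1, 1800 (140 left).
Jan has 31 days: +31 → Feb 1, 1800 (109 left).
Feb has 28 days: +28 → Mar 1, 1800 (81 left).
Mar has 31 days: +31 → Apr 1, 1800 (50 left).
Apr has 30 days: +30 → May 1, 1800 (20 left).
+20 → May 21, 1800.

May 21, 1800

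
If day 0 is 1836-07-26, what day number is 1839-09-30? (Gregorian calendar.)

Jul 26, 1836 → Jul 26, 1837: 365 days.
Jul 26, 1837 → Jul 26, 1838: 365 days.
Jul 26, 1838 → Jul 26, 1839: 365 days.
Jul 26, 1839 → Aug 26, 1839: 31 days (July has 31).
Aug 26, 1839 → Sep 26, 1839: 31 days (August has 31).
Sep 26, 1839 → Sep 30, 1839: 4 days.
Total: 1161 days.

1161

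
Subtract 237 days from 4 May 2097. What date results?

−4 → Apr 30, 2097 (end of Apr, 30 days; 233 left).
−30 → Mar 31, 2097 (end of Mar, 31 days; 203 left).
−31 → Feb 28, 2097 (end of Feb, 28 days; 172 left).
−28 → Jan 31, 2097 (end of Jan, 31 days; 144 left).
−31 → Dec 31, 2096 (end of Dec, 31 days; 113 left).
−31 → Nov 30, 2096 (end of Nov, 30 days; 82 left).
−30 → Oct 31, 2096 (end of Oct, 31 days; 52 left).
−31 → Sep 30, 2096 (end of Sep, 30 days; 21 left).
−21 → Sep 9, 2096.

September 9, 2096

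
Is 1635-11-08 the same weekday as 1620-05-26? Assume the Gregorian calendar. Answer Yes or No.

No

From May 26, 1620 to Nov 8, 1635 is 5644 days.
5644 mod 7 = 2, so they are different weekdays.
(May 26, 1620 is a Tuesday; Nov 8, 1635 is a Thursday.)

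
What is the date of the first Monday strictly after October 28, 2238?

Oct 28, 2238 is a Sunday.
From Sunday to the next Monday is 1 day.
Oct 28, 2238 + 1 = Oct 29, 2238.

October 29, 2238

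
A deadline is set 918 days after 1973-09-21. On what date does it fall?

+365 (one year) → Sep 21, 1974 (553 left).
+365 (one year) → Sep 21, 1975 (188 left).
Sep has 30 days: +10 → Oct 1, 1975 (178 left).
Oct has 31 days: +31 → Nov 1, 1975 (147 left).
Nov has 30 days: +30 → Dec 1, 1975 (117 left).
Dec has 31 days: +31 → Jan 1, 1976 (86 left).
Jan has 31 days: +31 → Feb 1, 1976 (55 left).
Feb has 29 days: +29 → Mar 1, 1976 (26 left).
+26 → Mar 27, 1976.

March 27, 1976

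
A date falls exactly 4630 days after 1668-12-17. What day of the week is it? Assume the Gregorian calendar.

Thursday

First find the weekday of Dec 17, 1668. Doomsday rule: the anchor day for the 1600s is Tuesday. For year 68: 68÷12 = 5 r 8, and 8÷4 = 2, so 5+8+2 = 15.
Tuesday + 15 ≡ Wednesday — that's 1668's doomsday.
In December the doomsday date is Dec 12.
Dec 17 is 5 days after Dec 12; 5 mod 7 = 5, so Wednesday + 5 = Monday.
4630 mod 7 = 3, so 4630 days after a Monday is Monday + 3 = Thursday.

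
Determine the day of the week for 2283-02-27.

Doomsday rule: the anchor day for the 2200s is Friday. For year 83: 83÷12 = 6 r 11, and 11÷4 = 2, so 6+11+2 = 19.
Friday + 19 ≡ Wednesday — that's 2283's doomsday.
In February the doomsday date is Feb 28 (2283 is not a leap year).
Feb 27 is 1 day before Feb 28; 1 mod 7 = 1, so Wednesday − 1 = Tuesday.

Tuesday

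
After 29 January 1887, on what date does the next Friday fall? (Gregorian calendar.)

February 4, 1887

Jan 29, 1887 is a Saturday.
From Saturday to the next Friday is 6 days.
Jan 29, 1887 + 6 = Feb 4, 1887.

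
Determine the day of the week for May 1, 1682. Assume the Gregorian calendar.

Friday

Doomsday rule: the anchor day for the 1600s is Tuesday. For year 82: 82÷12 = 6 r 10, and 10÷4 = 2, so 6+10+2 = 18.
Tuesday + 18 ≡ Saturday — that's 1682's doomsday.
In May the doomsday date is May 9.
May 1 is 8 days before May 9; 8 mod 7 = 1, so Saturday − 1 = Friday.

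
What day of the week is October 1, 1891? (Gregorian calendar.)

Thursday

Doomsday rule: the anchor day for the 1800s is Friday. For year 91: 91÷12 = 7 r 7, and 7÷4 = 1, so 7+7+1 = 15.
Friday + 15 ≡ Saturday — that's 1891's doomsday.
In October the doomsday date is Oct 10.
Oct 1 is 9 days before Oct 10; 9 mod 7 = 2, so Saturday − 2 = Thursday.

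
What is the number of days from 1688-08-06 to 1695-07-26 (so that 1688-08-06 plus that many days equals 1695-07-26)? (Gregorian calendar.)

2545

Aug 6, 1688 → Aug 6, 1689: 365 days.
Aug 6, 1689 → Aug 6, 1690: 365 days.
Aug 6, 1690 → Aug 6, 1691: 365 days.
Aug 6, 1691 → Aug 6, 1692: 366 days (Feb 29, 1692 is in that span).
Aug 6, 1692 → Aug 6, 1693: 365 days.
Aug 6, 1693 → Aug 6, 1694: 365 days.
Aug 6, 1694 → Sep 6, 1694: 31 days (August has 31).
Sep 6, 1694 → Oct 6, 1694: 30 days (September has 30).
Oct 6, 1694 → Nov 6, 1694: 31 days (October has 31).
Nov 6, 1694 → Dec 6, 1694: 30 days (November has 30).
Dec 6, 1694 → Jan 6, 1695: 31 days (December has 31).
Jan 6, 1695 → Feb 6, 1695: 31 days (January has 31).
Feb 6, 1695 → Mar 6, 1695: 28 days (February has 28).
Mar 6, 1695 → Apr 6, 1695: 31 days (March has 31).
Apr 6, 1695 → May 6, 1695: 30 days (April has 30).
May 6, 1695 → Jun 6, 1695: 31 days (May has 31).
Jun 6, 1695 → Jul 6, 1695: 30 days (June has 30).
Jul 6, 1695 → Jul 26, 1695: 20 days.
Total: 2545 days.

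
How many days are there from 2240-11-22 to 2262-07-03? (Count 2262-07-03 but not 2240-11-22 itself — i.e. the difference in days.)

Nov 22, 2240 → Nov 22, 2241: 365 days.
Nov 22, 2241 → Nov 22, 2242: 365 days.
Nov 22, 2242 → Nov 22, 2243: 365 days.
Nov 22, 2243 → Nov 22, 2244: 366 days (Feb 29, 2244 is in that span).
Nov 22, 2244 → Nov 22, 2245: 365 days.
Nov 22, 2245 → Nov 22, 2246: 365 days.
Nov 22, 2246 → Nov 22, 2247: 365 days.
Nov 22, 2247 → Nov 22, 2248: 366 days (Feb 29, 2248 is in that span).
Nov 22, 2248 → Nov 22, 2249: 365 days.
Nov 22, 2249 → Nov 22, 2250: 365 days.
Nov 22, 2250 → Nov 22, 2251: 365 days.
Nov 22, 2251 → Nov 22, 2252: 366 days (Feb 29, 2252 is in that span).
Nov 22, 2252 → Nov 22, 2253: 365 days.
Nov 22, 2253 → Nov 22, 2254: 365 days.
Nov 22, 2254 → Nov 22, 2255: 365 days.
Nov 22, 2255 → Nov 22, 2256: 366 days (Feb 29, 2256 is in that span).
Nov 22, 2256 → Nov 22, 2257: 365 days.
Nov 22, 2257 → Nov 22, 2258: 365 days.
Nov 22, 2258 → Nov 22, 2259: 365 days.
Nov 22, 2259 → Nov 22, 2260: 366 days (Feb 29, 2260 is in that span).
Nov 22, 2260 → Nov 22, 2261: 365 days.
Nov 22, 2261 → Dec 22, 2261: 30 days (November has 30).
Dec 22, 2261 → Jan 22, 2262: 31 days (December has 31).
Jan 22, 2262 → Feb 22, 2262: 31 days (January has 31).
Feb 22, 2262 → Mar 22, 2262: 28 days (February has 28).
Mar 22, 2262 → Apr 22, 2262: 31 days (March has 31).
Apr 22, 2262 → May 22, 2262: 30 days (April has 30).
May 22, 2262 → Jun 22, 2262: 31 days (May has 31).
Jun 22, 2262 → Jul 3, 2262: 11 days.
Total: 7893 days.

7893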